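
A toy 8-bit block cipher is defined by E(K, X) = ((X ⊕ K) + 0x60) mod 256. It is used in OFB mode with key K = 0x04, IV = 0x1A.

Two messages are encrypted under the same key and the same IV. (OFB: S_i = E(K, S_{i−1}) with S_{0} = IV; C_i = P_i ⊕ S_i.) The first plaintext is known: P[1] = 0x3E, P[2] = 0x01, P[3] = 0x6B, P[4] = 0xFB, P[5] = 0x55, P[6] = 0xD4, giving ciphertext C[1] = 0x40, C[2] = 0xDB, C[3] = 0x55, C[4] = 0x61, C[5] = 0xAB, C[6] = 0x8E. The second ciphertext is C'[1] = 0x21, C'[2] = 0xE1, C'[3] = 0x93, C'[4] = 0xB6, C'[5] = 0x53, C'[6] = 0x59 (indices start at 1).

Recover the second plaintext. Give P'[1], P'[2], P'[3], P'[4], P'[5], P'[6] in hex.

P'[1] = 0x5F, P'[2] = 0x3B, P'[3] = 0xAD, P'[4] = 0x2C, P'[5] = 0xAD, P'[6] = 0x03

In OFB with a reused IV, both messages share the same keystream S_i, so C_i ⊕ C'_i = P_i ⊕ P'_i and thus P'_i = P_i ⊕ C_i ⊕ C'_i.
P'[1]: 0x3E ⊕ 0x40 ⊕ 0x21 = 0x5F.
P'[2]: 0x01 ⊕ 0xDB ⊕ 0xE1 = 0x3B.
P'[3]: 0x6B ⊕ 0x55 ⊕ 0x93 = 0xAD.
P'[4]: 0xFB ⊕ 0x61 ⊕ 0xB6 = 0x2C.
P'[5]: 0x55 ⊕ 0xAB ⊕ 0x53 = 0xAD.
P'[6]: 0xD4 ⊕ 0x8E ⊕ 0x59 = 0x03.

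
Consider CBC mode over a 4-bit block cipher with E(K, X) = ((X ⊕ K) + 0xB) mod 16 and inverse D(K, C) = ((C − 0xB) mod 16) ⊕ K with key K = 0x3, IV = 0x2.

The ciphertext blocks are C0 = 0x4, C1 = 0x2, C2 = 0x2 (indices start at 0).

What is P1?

CBC decryption: P_i = D(K, C_i) ⊕ C_{i−1}, with C_{−1} = IV.
P1: D(K, 0x2) = 0x4; 0x4 ⊕ 0x4 = 0x0.

P1 = 0x0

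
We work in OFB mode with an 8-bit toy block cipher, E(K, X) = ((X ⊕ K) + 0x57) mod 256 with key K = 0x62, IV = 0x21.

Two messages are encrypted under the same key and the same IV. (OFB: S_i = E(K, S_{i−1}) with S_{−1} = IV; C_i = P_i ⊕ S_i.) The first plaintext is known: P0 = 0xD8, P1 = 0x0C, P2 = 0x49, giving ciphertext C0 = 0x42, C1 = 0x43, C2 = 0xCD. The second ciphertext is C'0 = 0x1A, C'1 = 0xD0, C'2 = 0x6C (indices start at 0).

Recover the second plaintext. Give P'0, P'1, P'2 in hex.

P'0 = 0x80, P'1 = 0x9F, P'2 = 0xE8

In OFB with a reused IV, both messages share the same keystream S_i, so C_i ⊕ C'_i = P_i ⊕ P'_i and thus P'_i = P_i ⊕ C_i ⊕ C'_i.
P'0: 0xD8 ⊕ 0x42 ⊕ 0x1A = 0x80.
P'1: 0x0C ⊕ 0x43 ⊕ 0xD0 = 0x9F.
P'2: 0x49 ⊕ 0xCD ⊕ 0x6C = 0xE8.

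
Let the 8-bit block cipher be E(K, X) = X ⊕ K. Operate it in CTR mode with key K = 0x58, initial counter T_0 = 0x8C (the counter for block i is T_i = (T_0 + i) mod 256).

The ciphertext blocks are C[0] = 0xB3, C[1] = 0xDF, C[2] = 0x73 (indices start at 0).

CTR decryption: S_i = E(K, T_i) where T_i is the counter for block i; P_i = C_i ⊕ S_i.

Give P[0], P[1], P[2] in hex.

P[0] = 0x67, P[1] = 0x0A, P[2] = 0xA5

P[0]: T = 0x8C, S = E(K, T) = 0xD4; 0xB3 ⊕ 0xD4 = 0x67.
P[1]: T = 0x8D, S = E(K, T) = 0xD5; 0xDF ⊕ 0xD5 = 0x0A.
P[2]: T = 0x8E, S = E(K, T) = 0xD6; 0x73 ⊕ 0xD6 = 0xA5.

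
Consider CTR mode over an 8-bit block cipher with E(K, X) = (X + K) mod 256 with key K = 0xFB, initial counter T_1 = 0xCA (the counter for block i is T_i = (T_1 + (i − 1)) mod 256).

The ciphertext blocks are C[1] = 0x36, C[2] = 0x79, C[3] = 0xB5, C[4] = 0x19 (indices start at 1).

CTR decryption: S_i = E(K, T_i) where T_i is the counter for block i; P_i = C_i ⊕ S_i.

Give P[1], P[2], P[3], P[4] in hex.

P[1] = 0xF3, P[2] = 0xBF, P[3] = 0x72, P[4] = 0xD1

P[1]: T = 0xCA, S = E(K, T) = 0xC5; 0x36 ⊕ 0xC5 = 0xF3.
P[2]: T = 0xCB, S = E(K, T) = 0xC6; 0x79 ⊕ 0xC6 = 0xBF.
P[3]: T = 0xCC, S = E(K, T) = 0xC7; 0xB5 ⊕ 0xC7 = 0x72.
P[4]: T = 0xCD, S = E(K, T) = 0xC8; 0x19 ⊕ 0xC8 = 0xD1.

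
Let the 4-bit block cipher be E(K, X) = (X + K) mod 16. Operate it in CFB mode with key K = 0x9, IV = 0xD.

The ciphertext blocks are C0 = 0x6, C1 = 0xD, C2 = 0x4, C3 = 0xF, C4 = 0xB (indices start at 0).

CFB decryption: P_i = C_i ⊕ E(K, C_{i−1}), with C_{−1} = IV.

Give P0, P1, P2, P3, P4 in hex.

P0: E(K, 0xD) = 0x6; 0x6 ⊕ 0x6 = 0x0.
P1: E(K, 0x6) = 0xF; 0xD ⊕ 0xF = 0x2.
P2: E(K, 0xD) = 0x6; 0x4 ⊕ 0x6 = 0x2.
P3: E(K, 0x4) = 0xD; 0xF ⊕ 0xD = 0x2.
P4: E(K, 0xF) = 0x8; 0xB ⊕ 0x8 = 0x3.

P0 = 0x0, P1 = 0x2, P2 = 0x2, P3 = 0x2, P4 = 0x3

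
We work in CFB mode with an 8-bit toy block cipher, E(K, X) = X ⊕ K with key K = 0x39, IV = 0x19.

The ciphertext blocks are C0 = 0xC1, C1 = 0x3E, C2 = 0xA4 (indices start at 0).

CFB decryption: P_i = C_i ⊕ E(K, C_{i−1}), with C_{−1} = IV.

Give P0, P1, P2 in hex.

P0 = 0xE1, P1 = 0xC6, P2 = 0xA3

P0: E(K, 0x19) = 0x20; 0xC1 ⊕ 0x20 = 0xE1.
P1: E(K, 0xC1) = 0xF8; 0x3E ⊕ 0xF8 = 0xC6.
P2: E(K, 0x3E) = 0x07; 0xA4 ⊕ 0x07 = 0xA3.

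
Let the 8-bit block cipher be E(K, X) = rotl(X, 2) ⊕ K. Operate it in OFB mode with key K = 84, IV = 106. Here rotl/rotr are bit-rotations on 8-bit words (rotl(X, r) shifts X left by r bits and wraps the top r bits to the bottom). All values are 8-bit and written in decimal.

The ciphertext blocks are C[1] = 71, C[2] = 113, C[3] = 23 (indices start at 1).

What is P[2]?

P[2] = 210

OFB decryption: S_i = E(K, S_{i−1}) with S_{0} = IV; P_i = C_i ⊕ S_i.
P[1]: S = E(K, 106) = 253; 71 ⊕ 253 = 186.
P[2]: S = E(K, 253) = 163; 113 ⊕ 163 = 210.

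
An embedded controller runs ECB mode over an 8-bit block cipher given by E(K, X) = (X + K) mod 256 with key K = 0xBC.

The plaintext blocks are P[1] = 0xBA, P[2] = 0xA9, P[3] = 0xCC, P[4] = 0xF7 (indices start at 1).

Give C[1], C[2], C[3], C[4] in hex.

C[1] = 0x76, C[2] = 0x65, C[3] = 0x88, C[4] = 0xB3

ECB encryption: C_i = E(K, P_i).
C[1]: E(K, 0xBA) = 0x76.
C[2]: E(K, 0xA9) = 0x65.
C[3]: E(K, 0xCC) = 0x88.
C[4]: E(K, 0xF7) = 0xB3.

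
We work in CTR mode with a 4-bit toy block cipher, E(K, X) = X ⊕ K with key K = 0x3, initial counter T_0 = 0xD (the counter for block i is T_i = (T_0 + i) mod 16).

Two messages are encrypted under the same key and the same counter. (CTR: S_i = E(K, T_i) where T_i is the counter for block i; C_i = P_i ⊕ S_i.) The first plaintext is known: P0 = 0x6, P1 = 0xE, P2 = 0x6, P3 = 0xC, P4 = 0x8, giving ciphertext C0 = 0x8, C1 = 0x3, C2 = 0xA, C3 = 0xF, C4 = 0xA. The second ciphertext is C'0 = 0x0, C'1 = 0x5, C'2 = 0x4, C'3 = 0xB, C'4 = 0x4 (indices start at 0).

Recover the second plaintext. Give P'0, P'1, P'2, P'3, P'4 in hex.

P'0 = 0xE, P'1 = 0x8, P'2 = 0x8, P'3 = 0x8, P'4 = 0x6

In CTR with a reused counter, both messages share the same keystream S_i, so C_i ⊕ C'_i = P_i ⊕ P'_i and thus P'_i = P_i ⊕ C_i ⊕ C'_i.
P'0: 0x6 ⊕ 0x8 ⊕ 0x0 = 0xE.
P'1: 0xE ⊕ 0x3 ⊕ 0x5 = 0x8.
P'2: 0x6 ⊕ 0xA ⊕ 0x4 = 0x8.
P'3: 0xC ⊕ 0xF ⊕ 0xB = 0x8.
P'4: 0x8 ⊕ 0xA ⊕ 0x4 = 0x6.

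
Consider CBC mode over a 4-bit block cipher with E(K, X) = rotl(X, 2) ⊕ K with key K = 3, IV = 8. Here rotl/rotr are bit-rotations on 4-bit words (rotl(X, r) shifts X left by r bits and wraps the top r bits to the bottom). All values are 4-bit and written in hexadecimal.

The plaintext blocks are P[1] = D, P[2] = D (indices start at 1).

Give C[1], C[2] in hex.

CBC encryption: C_i = E(K, P_i ⊕ C_{i−1}), with C_{0} = IV.
C[1]: P[1] ⊕ 8 = 5; E(K, 5) = 6.
C[2]: P[2] ⊕ 6 = B; E(K, B) = D.

C[1] = 6, C[2] = D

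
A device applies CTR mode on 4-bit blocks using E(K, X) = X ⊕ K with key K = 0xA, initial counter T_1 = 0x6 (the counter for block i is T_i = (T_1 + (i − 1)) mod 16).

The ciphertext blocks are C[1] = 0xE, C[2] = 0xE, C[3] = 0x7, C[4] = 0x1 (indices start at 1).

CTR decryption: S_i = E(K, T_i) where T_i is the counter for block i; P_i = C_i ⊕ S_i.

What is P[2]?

P[2] = 0x3

P[2]: T = 0x7, S = E(K, T) = 0xD; 0xE ⊕ 0xD = 0x3.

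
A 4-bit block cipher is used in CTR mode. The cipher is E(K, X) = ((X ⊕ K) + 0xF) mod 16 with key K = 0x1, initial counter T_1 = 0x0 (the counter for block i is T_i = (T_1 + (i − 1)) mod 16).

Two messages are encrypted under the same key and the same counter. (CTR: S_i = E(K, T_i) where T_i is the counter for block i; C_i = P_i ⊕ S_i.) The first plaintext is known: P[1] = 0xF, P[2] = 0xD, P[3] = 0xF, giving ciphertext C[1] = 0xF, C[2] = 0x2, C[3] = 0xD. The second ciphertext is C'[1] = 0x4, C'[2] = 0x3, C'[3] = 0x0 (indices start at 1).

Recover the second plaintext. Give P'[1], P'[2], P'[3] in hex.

In CTR with a reused counter, both messages share the same keystream S_i, so C_i ⊕ C'_i = P_i ⊕ P'_i and thus P'_i = P_i ⊕ C_i ⊕ C'_i.
P'[1]: 0xF ⊕ 0xF ⊕ 0x4 = 0x4.
P'[2]: 0xD ⊕ 0x2 ⊕ 0x3 = 0xC.
P'[3]: 0xF ⊕ 0xD ⊕ 0x0 = 0x2.

P'[1] = 0x4, P'[2] = 0xC, P'[3] = 0x2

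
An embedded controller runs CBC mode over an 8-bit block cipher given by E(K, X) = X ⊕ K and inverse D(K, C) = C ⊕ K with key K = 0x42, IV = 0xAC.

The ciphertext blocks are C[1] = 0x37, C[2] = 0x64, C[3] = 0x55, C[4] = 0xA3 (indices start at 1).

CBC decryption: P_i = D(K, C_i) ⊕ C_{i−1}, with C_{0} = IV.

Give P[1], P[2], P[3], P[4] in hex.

P[1]: D(K, 0x37) = 0x75; 0x75 ⊕ 0xAC = 0xD9.
P[2]: D(K, 0x64) = 0x26; 0x26 ⊕ 0x37 = 0x11.
P[3]: D(K, 0x55) = 0x17; 0x17 ⊕ 0x64 = 0x73.
P[4]: D(K, 0xA3) = 0xE1; 0xE1 ⊕ 0x55 = 0xB4.

P[1] = 0xD9, P[2] = 0x11, P[3] = 0x73, P[4] = 0xB4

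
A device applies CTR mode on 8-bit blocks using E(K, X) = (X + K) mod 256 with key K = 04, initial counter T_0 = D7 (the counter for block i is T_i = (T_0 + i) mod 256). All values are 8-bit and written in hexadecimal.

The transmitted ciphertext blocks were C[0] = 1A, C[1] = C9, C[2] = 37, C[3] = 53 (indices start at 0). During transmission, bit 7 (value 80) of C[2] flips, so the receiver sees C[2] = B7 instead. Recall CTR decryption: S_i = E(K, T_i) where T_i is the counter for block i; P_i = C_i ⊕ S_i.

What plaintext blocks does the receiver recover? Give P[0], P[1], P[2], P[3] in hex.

P[0] = C1, P[1] = 15, P[2] = 6A, P[3] = 8D

Only C[2] changed, to B7. In CTR, a change in C_i flips the same bit in P_i only; the keystream is unaffected. Decrypting the received ciphertext:
P[0]: T = D7, S = E(K, T) = DB; 1A ⊕ DB = C1.
P[1]: T = D8, S = E(K, T) = DC; C9 ⊕ DC = 15.
P[2]: T = D9, S = E(K, T) = DD; B7 ⊕ DD = 6A.
P[3]: T = DA, S = E(K, T) = DE; 53 ⊕ DE = 8D.
Blocks that differ from the original plaintext: P[2].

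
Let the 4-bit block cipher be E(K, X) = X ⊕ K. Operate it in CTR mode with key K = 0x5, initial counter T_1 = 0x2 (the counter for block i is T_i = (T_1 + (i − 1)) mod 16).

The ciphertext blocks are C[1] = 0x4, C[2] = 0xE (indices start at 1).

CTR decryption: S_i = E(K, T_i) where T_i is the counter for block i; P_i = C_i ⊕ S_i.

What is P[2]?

P[2]: T = 0x3, S = E(K, T) = 0x6; 0xE ⊕ 0x6 = 0x8.

P[2] = 0x8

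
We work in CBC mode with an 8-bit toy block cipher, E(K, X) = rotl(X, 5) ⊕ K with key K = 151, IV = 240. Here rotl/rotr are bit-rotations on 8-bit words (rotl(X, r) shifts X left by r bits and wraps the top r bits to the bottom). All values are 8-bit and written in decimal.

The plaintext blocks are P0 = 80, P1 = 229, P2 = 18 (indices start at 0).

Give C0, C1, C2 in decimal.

C0 = 131, C1 = 91, C2 = 190

CBC encryption: C_i = E(K, P_i ⊕ C_{i−1}), with C_{−1} = IV.
C0: P0 ⊕ 240 = 160; E(K, 160) = 131.
C1: P1 ⊕ 131 = 102; E(K, 102) = 91.
C2: P2 ⊕ 91 = 73; E(K, 73) = 190.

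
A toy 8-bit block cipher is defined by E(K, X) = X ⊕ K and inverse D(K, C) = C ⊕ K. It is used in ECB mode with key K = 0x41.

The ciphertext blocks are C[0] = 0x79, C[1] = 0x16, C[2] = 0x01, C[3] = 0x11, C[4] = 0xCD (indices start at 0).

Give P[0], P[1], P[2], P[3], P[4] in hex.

P[0] = 0x38, P[1] = 0x57, P[2] = 0x40, P[3] = 0x50, P[4] = 0x8C

ECB decryption: P_i = D(K, C_i).
P[0]: D(K, 0x79) = 0x38.
P[1]: D(K, 0x16) = 0x57.
P[2]: D(K, 0x01) = 0x40.
P[3]: D(K, 0x11) = 0x50.
P[4]: D(K, 0xCD) = 0x8C.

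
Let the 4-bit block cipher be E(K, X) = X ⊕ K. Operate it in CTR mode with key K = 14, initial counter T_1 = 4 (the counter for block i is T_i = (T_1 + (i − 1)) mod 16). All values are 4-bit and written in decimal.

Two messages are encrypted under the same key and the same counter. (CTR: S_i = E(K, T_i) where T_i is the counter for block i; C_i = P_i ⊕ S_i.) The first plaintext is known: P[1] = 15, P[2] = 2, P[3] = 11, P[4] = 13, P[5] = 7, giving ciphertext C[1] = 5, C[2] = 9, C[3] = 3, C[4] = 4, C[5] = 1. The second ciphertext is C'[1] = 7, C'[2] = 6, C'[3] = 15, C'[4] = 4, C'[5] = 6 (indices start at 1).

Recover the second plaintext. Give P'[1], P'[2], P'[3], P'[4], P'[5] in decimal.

In CTR with a reused counter, both messages share the same keystream S_i, so C_i ⊕ C'_i = P_i ⊕ P'_i and thus P'_i = P_i ⊕ C_i ⊕ C'_i.
P'[1]: 15 ⊕ 5 ⊕ 7 = 13.
P'[2]: 2 ⊕ 9 ⊕ 6 = 13.
P'[3]: 11 ⊕ 3 ⊕ 15 = 7.
P'[4]: 13 ⊕ 4 ⊕ 4 = 13.
P'[5]: 7 ⊕ 1 ⊕ 6 = 0.

P'[1] = 13, P'[2] = 13, P'[3] = 7, P'[4] = 13, P'[5] = 0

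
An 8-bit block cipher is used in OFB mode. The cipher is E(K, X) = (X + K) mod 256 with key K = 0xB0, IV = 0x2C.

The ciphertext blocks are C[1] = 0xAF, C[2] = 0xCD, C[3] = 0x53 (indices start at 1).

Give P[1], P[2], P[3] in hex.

P[1] = 0x73, P[2] = 0x41, P[3] = 0x6F

OFB decryption: S_i = E(K, S_{i−1}) with S_{0} = IV; P_i = C_i ⊕ S_i.
P[1]: S = E(K, 0x2C) = 0xDC; 0xAF ⊕ 0xDC = 0x73.
P[2]: S = E(K, 0xDC) = 0x8C; 0xCD ⊕ 0x8C = 0x41.
P[3]: S = E(K, 0x8C) = 0x3C; 0x53 ⊕ 0x3C = 0x6F.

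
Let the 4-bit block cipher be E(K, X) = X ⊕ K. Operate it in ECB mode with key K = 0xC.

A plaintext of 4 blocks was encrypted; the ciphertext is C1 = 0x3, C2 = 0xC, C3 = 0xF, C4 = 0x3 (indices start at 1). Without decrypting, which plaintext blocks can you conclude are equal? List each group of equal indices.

ECB encrypts each block independently with the same key, so equal ciphertext blocks imply equal plaintext blocks.
C1 = C4 = 0x3, so P1 = P4.

P1 = P4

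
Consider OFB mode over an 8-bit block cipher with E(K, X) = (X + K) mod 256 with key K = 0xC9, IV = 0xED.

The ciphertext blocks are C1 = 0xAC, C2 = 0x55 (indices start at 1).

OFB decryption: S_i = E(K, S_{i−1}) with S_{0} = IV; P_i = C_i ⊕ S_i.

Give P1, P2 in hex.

P1: S = E(K, 0xED) = 0xB6; 0xAC ⊕ 0xB6 = 0x1A.
P2: S = E(K, 0xB6) = 0x7F; 0x55 ⊕ 0x7F = 0x2A.

P1 = 0x1A, P2 = 0x2A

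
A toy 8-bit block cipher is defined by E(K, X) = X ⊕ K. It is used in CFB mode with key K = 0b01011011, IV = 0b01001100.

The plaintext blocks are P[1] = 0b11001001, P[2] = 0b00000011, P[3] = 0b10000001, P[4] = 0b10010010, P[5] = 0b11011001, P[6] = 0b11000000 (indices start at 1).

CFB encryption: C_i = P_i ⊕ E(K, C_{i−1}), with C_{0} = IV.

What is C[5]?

C[1]: E(K, 0b01001100) = 0b00010111; 0b11001001 ⊕ 0b00010111 = 0b11011110.
C[2]: E(K, 0b11011110) = 0b10000101; 0b00000011 ⊕ 0b10000101 = 0b10000110.
C[3]: E(K, 0b10000110) = 0b11011101; 0b10000001 ⊕ 0b11011101 = 0b01011100.
C[4]: E(K, 0b01011100) = 0b00000111; 0b10010010 ⊕ 0b00000111 = 0b10010101.
C[5]: E(K, 0b10010101) = 0b11001110; 0b11011001 ⊕ 0b11001110 = 0b00010111.

C[5] = 0b00010111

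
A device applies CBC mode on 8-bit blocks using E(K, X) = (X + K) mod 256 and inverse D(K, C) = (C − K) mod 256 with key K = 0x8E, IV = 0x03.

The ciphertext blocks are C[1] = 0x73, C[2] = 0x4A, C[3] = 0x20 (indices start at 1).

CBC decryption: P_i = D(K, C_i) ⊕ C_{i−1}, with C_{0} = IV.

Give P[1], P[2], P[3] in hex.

P[1]: D(K, 0x73) = 0xE5; 0xE5 ⊕ 0x03 = 0xE6.
P[2]: D(K, 0x4A) = 0xBC; 0xBC ⊕ 0x73 = 0xCF.
P[3]: D(K, 0x20) = 0x92; 0x92 ⊕ 0x4A = 0xD8.

P[1] = 0xE6, P[2] = 0xCF, P[3] = 0xD8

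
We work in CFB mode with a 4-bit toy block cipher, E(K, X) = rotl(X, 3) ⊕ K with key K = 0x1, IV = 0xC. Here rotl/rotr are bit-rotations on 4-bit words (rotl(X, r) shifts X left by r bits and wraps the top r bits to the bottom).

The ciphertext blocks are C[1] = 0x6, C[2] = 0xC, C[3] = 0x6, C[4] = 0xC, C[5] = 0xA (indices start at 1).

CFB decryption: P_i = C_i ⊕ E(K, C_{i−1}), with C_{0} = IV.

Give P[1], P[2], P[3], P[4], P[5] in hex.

P[1] = 0x1, P[2] = 0xE, P[3] = 0x1, P[4] = 0xE, P[5] = 0xD

P[1]: E(K, 0xC) = 0x7; 0x6 ⊕ 0x7 = 0x1.
P[2]: E(K, 0x6) = 0x2; 0xC ⊕ 0x2 = 0xE.
P[3]: E(K, 0xC) = 0x7; 0x6 ⊕ 0x7 = 0x1.
P[4]: E(K, 0x6) = 0x2; 0xC ⊕ 0x2 = 0xE.
P[5]: E(K, 0xC) = 0x7; 0xA ⊕ 0x7 = 0xD.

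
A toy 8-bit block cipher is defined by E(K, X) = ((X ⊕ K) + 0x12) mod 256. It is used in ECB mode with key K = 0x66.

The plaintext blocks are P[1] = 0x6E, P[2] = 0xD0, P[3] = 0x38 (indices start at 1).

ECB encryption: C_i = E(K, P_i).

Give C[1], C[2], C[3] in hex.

C[1] = 0x1A, C[2] = 0xC8, C[3] = 0x70

C[1]: E(K, 0x6E) = 0x1A.
C[2]: E(K, 0xD0) = 0xC8.
C[3]: E(K, 0x38) = 0x70.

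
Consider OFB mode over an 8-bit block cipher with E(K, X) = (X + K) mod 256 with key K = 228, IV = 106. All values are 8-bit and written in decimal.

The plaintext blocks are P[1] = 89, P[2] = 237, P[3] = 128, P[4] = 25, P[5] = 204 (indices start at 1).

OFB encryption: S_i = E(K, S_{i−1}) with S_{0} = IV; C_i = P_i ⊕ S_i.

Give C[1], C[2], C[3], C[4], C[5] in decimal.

C[1]: S = E(K, 106) = 78; 89 ⊕ 78 = 23.
C[2]: S = E(K, 78) = 50; 237 ⊕ 50 = 223.
C[3]: S = E(K, 50) = 22; 128 ⊕ 22 = 150.
C[4]: S = E(K, 22) = 250; 25 ⊕ 250 = 227.
C[5]: S = E(K, 250) = 222; 204 ⊕ 222 = 18.

C[1] = 23, C[2] = 223, C[3] = 150, C[4] = 227, C[5] = 18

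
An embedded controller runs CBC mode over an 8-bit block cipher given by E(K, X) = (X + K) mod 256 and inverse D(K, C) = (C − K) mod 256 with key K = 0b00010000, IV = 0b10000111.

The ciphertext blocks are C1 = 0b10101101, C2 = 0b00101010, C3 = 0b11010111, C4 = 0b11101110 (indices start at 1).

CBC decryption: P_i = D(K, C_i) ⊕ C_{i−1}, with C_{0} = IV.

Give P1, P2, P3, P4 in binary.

P1 = 0b00011010, P2 = 0b10110111, P3 = 0b11101101, P4 = 0b00001001

P1: D(K, 0b10101101) = 0b10011101; 0b10011101 ⊕ 0b10000111 = 0b00011010.
P2: D(K, 0b00101010) = 0b00011010; 0b00011010 ⊕ 0b10101101 = 0b10110111.
P3: D(K, 0b11010111) = 0b11000111; 0b11000111 ⊕ 0b00101010 = 0b11101101.
P4: D(K, 0b11101110) = 0b11011110; 0b11011110 ⊕ 0b11010111 = 0b00001001.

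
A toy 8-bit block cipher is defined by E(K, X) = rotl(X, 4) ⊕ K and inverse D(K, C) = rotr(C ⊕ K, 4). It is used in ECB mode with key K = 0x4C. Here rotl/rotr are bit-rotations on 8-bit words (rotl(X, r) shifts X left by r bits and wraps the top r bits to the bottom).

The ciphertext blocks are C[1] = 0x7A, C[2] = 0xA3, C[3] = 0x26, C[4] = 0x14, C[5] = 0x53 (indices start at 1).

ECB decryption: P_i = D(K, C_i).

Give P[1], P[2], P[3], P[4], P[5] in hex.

P[1]: D(K, 0x7A) = 0x63.
P[2]: D(K, 0xA3) = 0xFE.
P[3]: D(K, 0x26) = 0xA6.
P[4]: D(K, 0x14) = 0x85.
P[5]: D(K, 0x53) = 0xF1.

P[1] = 0x63, P[2] = 0xFE, P[3] = 0xA6, P[4] = 0x85, P[5] = 0xF1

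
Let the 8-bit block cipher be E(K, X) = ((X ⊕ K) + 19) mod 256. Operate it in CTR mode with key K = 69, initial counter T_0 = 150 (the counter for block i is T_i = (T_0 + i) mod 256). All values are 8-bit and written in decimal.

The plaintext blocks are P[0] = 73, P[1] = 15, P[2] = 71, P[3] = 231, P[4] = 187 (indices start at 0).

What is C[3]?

C[3] = 8

CTR encryption: S_i = E(K, T_i) where T_i is the counter for block i; C_i = P_i ⊕ S_i.
C[0]: T = 150, S = E(K, T) = 230; 73 ⊕ 230 = 175.
C[1]: T = 151, S = E(K, T) = 229; 15 ⊕ 229 = 234.
C[2]: T = 152, S = E(K, T) = 240; 71 ⊕ 240 = 183.
C[3]: T = 153, S = E(K, T) = 239; 231 ⊕ 239 = 8.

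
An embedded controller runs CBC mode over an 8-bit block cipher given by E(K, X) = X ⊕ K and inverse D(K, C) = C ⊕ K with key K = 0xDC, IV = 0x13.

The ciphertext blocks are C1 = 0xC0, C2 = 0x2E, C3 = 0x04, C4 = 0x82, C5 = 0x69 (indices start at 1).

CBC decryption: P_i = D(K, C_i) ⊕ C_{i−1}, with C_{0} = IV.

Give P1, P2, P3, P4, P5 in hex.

P1: D(K, 0xC0) = 0x1C; 0x1C ⊕ 0x13 = 0x0F.
P2: D(K, 0x2E) = 0xF2; 0xF2 ⊕ 0xC0 = 0x32.
P3: D(K, 0x04) = 0xD8; 0xD8 ⊕ 0x2E = 0xF6.
P4: D(K, 0x82) = 0x5E; 0x5E ⊕ 0x04 = 0x5A.
P5: D(K, 0x69) = 0xB5; 0xB5 ⊕ 0x82 = 0x37.

P1 = 0x0F, P2 = 0x32, P3 = 0xF6, P4 = 0x5A, P5 = 0x37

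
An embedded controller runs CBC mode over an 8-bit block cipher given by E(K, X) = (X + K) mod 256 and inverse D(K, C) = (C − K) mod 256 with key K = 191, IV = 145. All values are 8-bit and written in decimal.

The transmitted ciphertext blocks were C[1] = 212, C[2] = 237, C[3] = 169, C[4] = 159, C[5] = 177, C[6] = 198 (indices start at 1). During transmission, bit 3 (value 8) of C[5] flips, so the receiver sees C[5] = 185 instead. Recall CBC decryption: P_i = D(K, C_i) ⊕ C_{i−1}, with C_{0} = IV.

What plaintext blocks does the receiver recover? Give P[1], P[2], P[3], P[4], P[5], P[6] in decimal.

P[1] = 132, P[2] = 250, P[3] = 7, P[4] = 73, P[5] = 101, P[6] = 190

Only C[5] changed, to 185. In CBC, a change in C_i garbles P_i and flips the same bit in P_{i+1}. Decrypting the received ciphertext:
P[1]: D(K, 212) = 21; 21 ⊕ 145 = 132.
P[2]: D(K, 237) = 46; 46 ⊕ 212 = 250.
P[3]: D(K, 169) = 234; 234 ⊕ 237 = 7.
P[4]: D(K, 159) = 224; 224 ⊕ 169 = 73.
P[5]: D(K, 185) = 250; 250 ⊕ 159 = 101.
P[6]: D(K, 198) = 7; 7 ⊕ 185 = 190.
Blocks that differ from the original plaintext: P[5], P[6].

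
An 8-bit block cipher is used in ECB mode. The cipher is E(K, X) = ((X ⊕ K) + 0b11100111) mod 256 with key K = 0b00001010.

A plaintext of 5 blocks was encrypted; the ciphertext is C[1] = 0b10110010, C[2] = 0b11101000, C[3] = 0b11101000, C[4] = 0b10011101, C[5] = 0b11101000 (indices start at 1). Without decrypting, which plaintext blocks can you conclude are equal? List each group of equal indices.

P[2] = P[3] = P[5]

ECB encrypts each block independently with the same key, so equal ciphertext blocks imply equal plaintext blocks.
C[2] = C[3] = C[5] = 0b11101000, so P[2] = P[3] = P[5].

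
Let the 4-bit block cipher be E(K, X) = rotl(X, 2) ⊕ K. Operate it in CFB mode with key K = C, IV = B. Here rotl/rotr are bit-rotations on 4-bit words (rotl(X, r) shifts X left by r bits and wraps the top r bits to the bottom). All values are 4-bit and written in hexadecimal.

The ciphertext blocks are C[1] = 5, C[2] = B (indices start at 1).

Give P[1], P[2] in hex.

CFB decryption: P_i = C_i ⊕ E(K, C_{i−1}), with C_{0} = IV.
P[1]: E(K, B) = 2; 5 ⊕ 2 = 7.
P[2]: E(K, 5) = 9; B ⊕ 9 = 2.

P[1] = 7, P[2] = 2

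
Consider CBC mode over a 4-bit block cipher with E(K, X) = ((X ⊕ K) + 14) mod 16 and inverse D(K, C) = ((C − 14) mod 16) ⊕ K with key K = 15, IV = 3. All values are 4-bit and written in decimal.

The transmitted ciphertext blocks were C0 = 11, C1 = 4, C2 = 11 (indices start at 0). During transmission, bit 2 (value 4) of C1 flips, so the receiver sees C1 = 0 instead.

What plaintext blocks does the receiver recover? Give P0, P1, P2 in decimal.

CBC decryption: P_i = D(K, C_i) ⊕ C_{i−1}, with C_{−1} = IV.
Only C1 changed, to 0. In CBC, a change in C_i garbles P_i and flips the same bit in P_{i+1}. Decrypting the received ciphertext:
P0: D(K, 11) = 2; 2 ⊕ 3 = 1.
P1: D(K, 0) = 13; 13 ⊕ 11 = 6.
P2: D(K, 11) = 2; 2 ⊕ 0 = 2.
Blocks that differ from the original plaintext: P1, P2.

P0 = 1, P1 = 6, P2 = 2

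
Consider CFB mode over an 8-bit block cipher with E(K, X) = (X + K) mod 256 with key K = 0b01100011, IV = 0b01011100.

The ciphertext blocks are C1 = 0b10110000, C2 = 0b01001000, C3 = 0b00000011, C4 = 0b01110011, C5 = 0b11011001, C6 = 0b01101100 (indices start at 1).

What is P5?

CFB decryption: P_i = C_i ⊕ E(K, C_{i−1}), with C_{0} = IV.
P5: E(K, 0b01110011) = 0b11010110; 0b11011001 ⊕ 0b11010110 = 0b00001111.

P5 = 0b00001111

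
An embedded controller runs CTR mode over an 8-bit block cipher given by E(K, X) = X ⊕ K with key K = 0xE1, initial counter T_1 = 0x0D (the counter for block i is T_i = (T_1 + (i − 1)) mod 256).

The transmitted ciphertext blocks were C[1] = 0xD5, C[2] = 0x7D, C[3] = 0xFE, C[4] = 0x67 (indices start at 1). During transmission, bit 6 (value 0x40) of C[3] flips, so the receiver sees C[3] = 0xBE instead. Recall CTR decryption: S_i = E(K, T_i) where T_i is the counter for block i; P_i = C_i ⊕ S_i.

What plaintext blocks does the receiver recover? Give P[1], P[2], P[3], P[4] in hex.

Only C[3] changed, to 0xBE. In CTR, a change in C_i flips the same bit in P_i only; the keystream is unaffected. Decrypting the received ciphertext:
P[1]: T = 0x0D, S = E(K, T) = 0xEC; 0xD5 ⊕ 0xEC = 0x39.
P[2]: T = 0x0E, S = E(K, T) = 0xEF; 0x7D ⊕ 0xEF = 0x92.
P[3]: T = 0x0F, S = E(K, T) = 0xEE; 0xBE ⊕ 0xEE = 0x50.
P[4]: T = 0x10, S = E(K, T) = 0xF1; 0x67 ⊕ 0xF1 = 0x96.
Blocks that differ from the original plaintext: P[3].

P[1] = 0x39, P[2] = 0x92, P[3] = 0x50, P[4] = 0x96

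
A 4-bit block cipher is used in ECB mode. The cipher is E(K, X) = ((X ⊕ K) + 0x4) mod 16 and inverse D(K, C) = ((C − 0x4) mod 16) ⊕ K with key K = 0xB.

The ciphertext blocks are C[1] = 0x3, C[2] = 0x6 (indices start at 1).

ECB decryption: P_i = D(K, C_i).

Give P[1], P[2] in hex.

P[1]: D(K, 0x3) = 0x4.
P[2]: D(K, 0x6) = 0x9.

P[1] = 0x4, P[2] = 0x9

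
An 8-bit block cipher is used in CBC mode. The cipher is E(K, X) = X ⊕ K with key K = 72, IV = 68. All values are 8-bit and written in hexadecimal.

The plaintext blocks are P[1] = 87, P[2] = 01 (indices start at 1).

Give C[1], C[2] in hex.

C[1] = 9D, C[2] = EE

CBC encryption: C_i = E(K, P_i ⊕ C_{i−1}), with C_{0} = IV.
C[1]: P[1] ⊕ 68 = EF; E(K, EF) = 9D.
C[2]: P[2] ⊕ 9D = 9C; E(K, 9C) = EE.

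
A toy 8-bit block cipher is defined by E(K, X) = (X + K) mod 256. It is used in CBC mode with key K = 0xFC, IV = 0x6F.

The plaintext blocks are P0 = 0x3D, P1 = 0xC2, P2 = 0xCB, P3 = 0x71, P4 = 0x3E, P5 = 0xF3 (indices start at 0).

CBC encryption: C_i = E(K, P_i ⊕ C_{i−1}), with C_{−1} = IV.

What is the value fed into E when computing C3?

C0: P0 ⊕ 0x6F = 0x52; E(K, 0x52) = 0x4E.
C1: P1 ⊕ 0x4E = 0x8C; E(K, 0x8C) = 0x88.
C2: P2 ⊕ 0x88 = 0x43; E(K, 0x43) = 0x3F.
C3: P3 ⊕ 0x3F = 0x4E; E(K, 0x4E) = 0x4A.
So the input to E for block 3 is 0x4E.

0x4E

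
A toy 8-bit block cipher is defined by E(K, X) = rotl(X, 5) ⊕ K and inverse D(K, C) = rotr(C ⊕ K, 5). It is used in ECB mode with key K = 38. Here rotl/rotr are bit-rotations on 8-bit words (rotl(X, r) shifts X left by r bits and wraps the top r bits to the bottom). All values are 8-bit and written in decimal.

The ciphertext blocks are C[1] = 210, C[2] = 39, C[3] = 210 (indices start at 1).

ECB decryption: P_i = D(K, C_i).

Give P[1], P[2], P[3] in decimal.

P[1] = 167, P[2] = 8, P[3] = 167

P[1]: D(K, 210) = 167.
P[2]: D(K, 39) = 8.
P[3]: D(K, 210) = 167.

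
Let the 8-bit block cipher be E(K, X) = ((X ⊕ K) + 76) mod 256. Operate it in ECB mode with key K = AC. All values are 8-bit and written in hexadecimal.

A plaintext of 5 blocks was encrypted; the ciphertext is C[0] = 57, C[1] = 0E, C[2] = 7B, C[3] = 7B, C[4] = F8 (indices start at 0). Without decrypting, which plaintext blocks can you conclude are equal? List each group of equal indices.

P[2] = P[3]

ECB encrypts each block independently with the same key, so equal ciphertext blocks imply equal plaintext blocks.
C[2] = C[3] = 7B, so P[2] = P[3].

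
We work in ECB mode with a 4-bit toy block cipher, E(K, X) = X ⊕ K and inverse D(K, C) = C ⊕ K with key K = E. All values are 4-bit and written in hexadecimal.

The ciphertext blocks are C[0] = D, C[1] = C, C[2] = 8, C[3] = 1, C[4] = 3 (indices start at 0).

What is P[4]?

P[4] = D

ECB decryption: P_i = D(K, C_i).
P[4]: D(K, 3) = D.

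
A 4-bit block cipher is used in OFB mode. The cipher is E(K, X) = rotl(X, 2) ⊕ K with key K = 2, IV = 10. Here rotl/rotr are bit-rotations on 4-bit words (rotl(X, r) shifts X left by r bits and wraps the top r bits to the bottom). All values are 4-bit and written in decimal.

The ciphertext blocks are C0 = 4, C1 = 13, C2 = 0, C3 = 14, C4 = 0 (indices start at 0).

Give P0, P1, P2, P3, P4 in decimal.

OFB decryption: S_i = E(K, S_{i−1}) with S_{−1} = IV; P_i = C_i ⊕ S_i.
P0: S = E(K, 10) = 8; 4 ⊕ 8 = 12.
P1: S = E(K, 8) = 0; 13 ⊕ 0 = 13.
P2: S = E(K, 0) = 2; 0 ⊕ 2 = 2.
P3: S = E(K, 2) = 10; 14 ⊕ 10 = 4.
P4: S = E(K, 10) = 8; 0 ⊕ 8 = 8.

P0 = 12, P1 = 13, P2 = 2, P3 = 4, P4 = 8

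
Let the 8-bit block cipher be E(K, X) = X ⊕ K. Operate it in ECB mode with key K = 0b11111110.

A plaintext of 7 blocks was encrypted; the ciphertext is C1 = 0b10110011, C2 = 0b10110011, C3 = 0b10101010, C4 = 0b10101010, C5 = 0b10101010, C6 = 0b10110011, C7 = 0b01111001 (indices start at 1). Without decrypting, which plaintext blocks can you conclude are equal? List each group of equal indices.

P1 = P2 = P6; P3 = P4 = P5

ECB encrypts each block independently with the same key, so equal ciphertext blocks imply equal plaintext blocks.
C1 = C2 = C6 = 0b10110011, so P1 = P2 = P6.
C3 = C4 = C5 = 0b10101010, so P3 = P4 = P5.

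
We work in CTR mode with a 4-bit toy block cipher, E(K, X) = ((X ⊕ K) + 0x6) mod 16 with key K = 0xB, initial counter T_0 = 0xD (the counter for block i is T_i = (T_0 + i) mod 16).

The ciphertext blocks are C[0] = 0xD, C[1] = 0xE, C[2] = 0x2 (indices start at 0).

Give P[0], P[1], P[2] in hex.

P[0] = 0x1, P[1] = 0x5, P[2] = 0x8

CTR decryption: S_i = E(K, T_i) where T_i is the counter for block i; P_i = C_i ⊕ S_i.
P[0]: T = 0xD, S = E(K, T) = 0xC; 0xD ⊕ 0xC = 0x1.
P[1]: T = 0xE, S = E(K, T) = 0xB; 0xE ⊕ 0xB = 0x5.
P[2]: T = 0xF, S = E(K, T) = 0xA; 0x2 ⊕ 0xA = 0x8.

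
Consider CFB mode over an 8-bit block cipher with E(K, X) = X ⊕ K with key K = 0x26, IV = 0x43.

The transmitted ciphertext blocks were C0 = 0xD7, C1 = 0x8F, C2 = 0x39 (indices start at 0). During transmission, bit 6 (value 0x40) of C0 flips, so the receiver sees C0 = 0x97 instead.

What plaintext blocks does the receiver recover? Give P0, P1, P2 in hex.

CFB decryption: P_i = C_i ⊕ E(K, C_{i−1}), with C_{−1} = IV.
Only C0 changed, to 0x97. In CFB, a change in C_i flips the same bit in P_i and garbles P_{i+1}. Decrypting the received ciphertext:
P0: E(K, 0x43) = 0x65; 0x97 ⊕ 0x65 = 0xF2.
P1: E(K, 0x97) = 0xB1; 0x8F ⊕ 0xB1 = 0x3E.
P2: E(K, 0x8F) = 0xA9; 0x39 ⊕ 0xA9 = 0x90.
Blocks that differ from the original plaintext: P0, P1.

P0 = 0xF2, P1 = 0x3E, P2 = 0x90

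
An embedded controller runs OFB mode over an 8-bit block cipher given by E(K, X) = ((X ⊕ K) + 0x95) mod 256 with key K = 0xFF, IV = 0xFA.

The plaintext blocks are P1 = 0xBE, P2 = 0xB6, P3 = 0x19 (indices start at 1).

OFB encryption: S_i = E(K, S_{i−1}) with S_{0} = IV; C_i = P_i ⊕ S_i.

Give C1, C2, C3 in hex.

C1: S = E(K, 0xFA) = 0x9A; 0xBE ⊕ 0x9A = 0x24.
C2: S = E(K, 0x9A) = 0xFA; 0xB6 ⊕ 0xFA = 0x4C.
C3: S = E(K, 0xFA) = 0x9A; 0x19 ⊕ 0x9A = 0x83.

C1 = 0x24, C2 = 0x4C, C3 = 0x83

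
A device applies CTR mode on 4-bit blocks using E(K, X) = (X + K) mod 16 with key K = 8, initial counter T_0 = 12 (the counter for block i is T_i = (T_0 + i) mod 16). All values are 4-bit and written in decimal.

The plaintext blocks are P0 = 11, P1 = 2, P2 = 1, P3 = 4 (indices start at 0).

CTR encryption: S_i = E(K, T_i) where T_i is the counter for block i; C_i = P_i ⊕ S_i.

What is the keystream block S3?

7

C0: T = 12, S = E(K, T) = 4; 11 ⊕ 4 = 15.
C1: T = 13, S = E(K, T) = 5; 2 ⊕ 5 = 7.
C2: T = 14, S = E(K, T) = 6; 1 ⊕ 6 = 7.
C3: T = 15, S = E(K, T) = 7; 4 ⊕ 7 = 3.
So S3 = 7.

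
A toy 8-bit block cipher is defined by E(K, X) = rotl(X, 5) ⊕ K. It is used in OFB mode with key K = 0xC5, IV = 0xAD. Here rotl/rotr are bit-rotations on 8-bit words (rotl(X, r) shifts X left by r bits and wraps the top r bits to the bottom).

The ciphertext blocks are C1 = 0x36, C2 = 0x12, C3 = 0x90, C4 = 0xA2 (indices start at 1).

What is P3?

P3 = 0x2C

OFB decryption: S_i = E(K, S_{i−1}) with S_{0} = IV; P_i = C_i ⊕ S_i.
P1: S = E(K, 0xAD) = 0x70; 0x36 ⊕ 0x70 = 0x46.
P2: S = E(K, 0x70) = 0xCB; 0x12 ⊕ 0xCB = 0xD9.
P3: S = E(K, 0xCB) = 0xBC; 0x90 ⊕ 0xBC = 0x2C.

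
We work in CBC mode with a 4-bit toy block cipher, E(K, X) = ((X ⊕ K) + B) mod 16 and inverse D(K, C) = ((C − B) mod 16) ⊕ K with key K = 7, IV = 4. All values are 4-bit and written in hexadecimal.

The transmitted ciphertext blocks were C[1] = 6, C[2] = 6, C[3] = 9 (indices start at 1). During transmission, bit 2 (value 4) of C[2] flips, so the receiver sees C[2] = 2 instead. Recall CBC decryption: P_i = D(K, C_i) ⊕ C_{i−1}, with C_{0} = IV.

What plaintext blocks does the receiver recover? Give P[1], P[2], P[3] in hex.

Only C[2] changed, to 2. In CBC, a change in C_i garbles P_i and flips the same bit in P_{i+1}. Decrypting the received ciphertext:
P[1]: D(K, 6) = C; C ⊕ 4 = 8.
P[2]: D(K, 2) = 0; 0 ⊕ 6 = 6.
P[3]: D(K, 9) = 9; 9 ⊕ 2 = B.
Blocks that differ from the original plaintext: P[2], P[3].

P[1] = 8, P[2] = 6, P[3] = B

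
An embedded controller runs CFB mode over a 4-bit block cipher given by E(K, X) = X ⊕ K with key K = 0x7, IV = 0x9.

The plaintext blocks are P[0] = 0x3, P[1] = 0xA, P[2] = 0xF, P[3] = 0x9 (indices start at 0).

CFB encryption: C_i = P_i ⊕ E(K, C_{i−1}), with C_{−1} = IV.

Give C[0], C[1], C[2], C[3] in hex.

C[0] = 0xD, C[1] = 0x0, C[2] = 0x8, C[3] = 0x6

C[0]: E(K, 0x9) = 0xE; 0x3 ⊕ 0xE = 0xD.
C[1]: E(K, 0xD) = 0xA; 0xA ⊕ 0xA = 0x0.
C[2]: E(K, 0x0) = 0x7; 0xF ⊕ 0x7 = 0x8.
C[3]: E(K, 0x8) = 0xF; 0x9 ⊕ 0xF = 0x6.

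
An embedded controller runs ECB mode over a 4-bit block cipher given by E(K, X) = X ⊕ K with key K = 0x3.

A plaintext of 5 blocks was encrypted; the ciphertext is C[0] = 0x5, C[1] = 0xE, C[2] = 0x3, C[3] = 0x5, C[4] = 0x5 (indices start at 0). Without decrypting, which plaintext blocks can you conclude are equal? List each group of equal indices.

P[0] = P[3] = P[4]

ECB encrypts each block independently with the same key, so equal ciphertext blocks imply equal plaintext blocks.
C[0] = C[3] = C[4] = 0x5, so P[0] = P[3] = P[4].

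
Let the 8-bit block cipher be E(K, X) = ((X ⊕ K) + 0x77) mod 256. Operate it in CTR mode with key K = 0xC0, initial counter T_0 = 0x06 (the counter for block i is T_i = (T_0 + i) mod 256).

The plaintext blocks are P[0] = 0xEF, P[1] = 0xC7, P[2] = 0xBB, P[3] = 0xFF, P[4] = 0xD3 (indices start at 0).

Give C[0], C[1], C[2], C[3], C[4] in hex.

CTR encryption: S_i = E(K, T_i) where T_i is the counter for block i; C_i = P_i ⊕ S_i.
C[0]: T = 0x06, S = E(K, T) = 0x3D; 0xEF ⊕ 0x3D = 0xD2.
C[1]: T = 0x07, S = E(K, T) = 0x3E; 0xC7 ⊕ 0x3E = 0xF9.
C[2]: T = 0x08, S = E(K, T) = 0x3F; 0xBB ⊕ 0x3F = 0x84.
C[3]: T = 0x09, S = E(K, T) = 0x40; 0xFF ⊕ 0x40 = 0xBF.
C[4]: T = 0x0A, S = E(K, T) = 0x41; 0xD3 ⊕ 0x41 = 0x92.

C[0] = 0xD2, C[1] = 0xF9, C[2] = 0x84, C[3] = 0xBF, C[4] = 0x92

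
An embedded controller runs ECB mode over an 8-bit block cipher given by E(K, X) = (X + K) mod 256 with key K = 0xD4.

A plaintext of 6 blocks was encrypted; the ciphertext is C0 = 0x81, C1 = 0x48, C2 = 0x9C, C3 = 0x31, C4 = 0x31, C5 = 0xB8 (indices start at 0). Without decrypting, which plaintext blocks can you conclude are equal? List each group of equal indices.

P3 = P4

ECB encrypts each block independently with the same key, so equal ciphertext blocks imply equal plaintext blocks.
C3 = C4 = 0x31, so P3 = P4.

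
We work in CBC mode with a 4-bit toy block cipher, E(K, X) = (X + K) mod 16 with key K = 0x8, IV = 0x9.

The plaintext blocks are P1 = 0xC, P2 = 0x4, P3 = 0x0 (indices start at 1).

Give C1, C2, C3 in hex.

CBC encryption: C_i = E(K, P_i ⊕ C_{i−1}), with C_{0} = IV.
C1: P1 ⊕ 0x9 = 0x5; E(K, 0x5) = 0xD.
C2: P2 ⊕ 0xD = 0x9; E(K, 0x9) = 0x1.
C3: P3 ⊕ 0x1 = 0x1; E(K, 0x1) = 0x9.

C1 = 0xD, C2 = 0x1, C3 = 0x9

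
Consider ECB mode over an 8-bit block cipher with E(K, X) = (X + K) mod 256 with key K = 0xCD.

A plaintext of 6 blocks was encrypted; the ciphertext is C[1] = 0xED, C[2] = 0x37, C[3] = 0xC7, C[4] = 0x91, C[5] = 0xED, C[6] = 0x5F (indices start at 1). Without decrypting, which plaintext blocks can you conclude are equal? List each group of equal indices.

ECB encrypts each block independently with the same key, so equal ciphertext blocks imply equal plaintext blocks.
C[1] = C[5] = 0xED, so P[1] = P[5].

P[1] = P[5]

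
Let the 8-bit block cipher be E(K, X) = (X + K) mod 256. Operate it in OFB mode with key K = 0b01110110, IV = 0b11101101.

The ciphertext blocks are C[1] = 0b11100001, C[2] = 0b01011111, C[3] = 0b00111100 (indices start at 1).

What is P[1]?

OFB decryption: S_i = E(K, S_{i−1}) with S_{0} = IV; P_i = C_i ⊕ S_i.
P[1]: S = E(K, 0b11101101) = 0b01100011; 0b11100001 ⊕ 0b01100011 = 0b10000010.

P[1] = 0b10000010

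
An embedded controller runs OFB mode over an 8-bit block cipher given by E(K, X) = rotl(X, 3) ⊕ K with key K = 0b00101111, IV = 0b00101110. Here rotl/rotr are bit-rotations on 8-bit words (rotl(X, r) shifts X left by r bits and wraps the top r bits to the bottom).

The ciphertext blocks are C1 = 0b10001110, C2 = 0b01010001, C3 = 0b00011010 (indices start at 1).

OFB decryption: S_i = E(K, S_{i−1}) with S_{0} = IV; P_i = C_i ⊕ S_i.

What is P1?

P1: S = E(K, 0b00101110) = 0b01011110; 0b10001110 ⊕ 0b01011110 = 0b11010000.

P1 = 0b11010000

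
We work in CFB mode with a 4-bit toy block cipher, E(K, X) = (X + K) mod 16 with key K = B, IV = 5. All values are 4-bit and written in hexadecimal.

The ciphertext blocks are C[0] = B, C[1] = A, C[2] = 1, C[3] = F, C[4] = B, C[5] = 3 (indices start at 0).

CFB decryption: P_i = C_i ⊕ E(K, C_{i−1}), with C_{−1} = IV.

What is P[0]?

P[0] = B

P[0]: E(K, 5) = 0; B ⊕ 0 = B.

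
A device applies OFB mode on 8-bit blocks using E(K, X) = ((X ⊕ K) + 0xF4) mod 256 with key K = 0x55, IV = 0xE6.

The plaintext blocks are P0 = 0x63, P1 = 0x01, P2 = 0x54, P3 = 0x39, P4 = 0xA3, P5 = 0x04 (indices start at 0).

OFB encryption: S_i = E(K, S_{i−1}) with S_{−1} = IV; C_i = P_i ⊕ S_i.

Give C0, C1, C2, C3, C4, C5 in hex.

C0: S = E(K, 0xE6) = 0xA7; 0x63 ⊕ 0xA7 = 0xC4.
C1: S = E(K, 0xA7) = 0xE6; 0x01 ⊕ 0xE6 = 0xE7.
C2: S = E(K, 0xE6) = 0xA7; 0x54 ⊕ 0xA7 = 0xF3.
C3: S = E(K, 0xA7) = 0xE6; 0x39 ⊕ 0xE6 = 0xDF.
C4: S = E(K, 0xE6) = 0xA7; 0xA3 ⊕ 0xA7 = 0x04.
C5: S = E(K, 0xA7) = 0xE6; 0x04 ⊕ 0xE6 = 0xE2.

C0 = 0xC4, C1 = 0xE7, C2 = 0xF3, C3 = 0xDF, C4 = 0x04, C5 = 0xE2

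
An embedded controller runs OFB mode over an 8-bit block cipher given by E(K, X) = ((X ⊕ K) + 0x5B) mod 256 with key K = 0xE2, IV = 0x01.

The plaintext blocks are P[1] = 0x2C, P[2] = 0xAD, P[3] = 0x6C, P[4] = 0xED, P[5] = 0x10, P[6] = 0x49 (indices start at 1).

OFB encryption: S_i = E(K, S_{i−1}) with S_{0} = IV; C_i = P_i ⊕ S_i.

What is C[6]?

C[6] = 0x6A

C[1]: S = E(K, 0x01) = 0x3E; 0x2C ⊕ 0x3E = 0x12.
C[2]: S = E(K, 0x3E) = 0x37; 0xAD ⊕ 0x37 = 0x9A.
C[3]: S = E(K, 0x37) = 0x30; 0x6C ⊕ 0x30 = 0x5C.
C[4]: S = E(K, 0x30) = 0x2D; 0xED ⊕ 0x2D = 0xC0.
C[5]: S = E(K, 0x2D) = 0x2A; 0x10 ⊕ 0x2A = 0x3A.
C[6]: S = E(K, 0x2A) = 0x23; 0x49 ⊕ 0x23 = 0x6A.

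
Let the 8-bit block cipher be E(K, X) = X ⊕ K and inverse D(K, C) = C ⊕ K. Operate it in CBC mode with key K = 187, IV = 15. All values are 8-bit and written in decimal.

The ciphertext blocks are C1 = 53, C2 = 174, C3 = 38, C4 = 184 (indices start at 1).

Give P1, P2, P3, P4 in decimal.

CBC decryption: P_i = D(K, C_i) ⊕ C_{i−1}, with C_{0} = IV.
P1: D(K, 53) = 142; 142 ⊕ 15 = 129.
P2: D(K, 174) = 21; 21 ⊕ 53 = 32.
P3: D(K, 38) = 157; 157 ⊕ 174 = 51.
P4: D(K, 184) = 3; 3 ⊕ 38 = 37.

P1 = 129, P2 = 32, P3 = 51, P4 = 37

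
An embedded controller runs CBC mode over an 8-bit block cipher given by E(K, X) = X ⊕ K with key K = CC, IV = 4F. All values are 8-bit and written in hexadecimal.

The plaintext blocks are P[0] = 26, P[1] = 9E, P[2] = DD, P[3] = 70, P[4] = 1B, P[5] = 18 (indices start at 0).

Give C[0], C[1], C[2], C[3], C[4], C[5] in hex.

CBC encryption: C_i = E(K, P_i ⊕ C_{i−1}), with C_{−1} = IV.
C[0]: P[0] ⊕ 4F = 69; E(K, 69) = A5.
C[1]: P[1] ⊕ A5 = 3B; E(K, 3B) = F7.
C[2]: P[2] ⊕ F7 = 2A; E(K, 2A) = E6.
C[3]: P[3] ⊕ E6 = 96; E(K, 96) = 5A.
C[4]: P[4] ⊕ 5A = 41; E(K, 41) = 8D.
C[5]: P[5] ⊕ 8D = 95; E(K, 95) = 59.

C[0] = A5, C[1] = F7, C[2] = E6, C[3] = 5A, C[4] = 8D, C[5] = 59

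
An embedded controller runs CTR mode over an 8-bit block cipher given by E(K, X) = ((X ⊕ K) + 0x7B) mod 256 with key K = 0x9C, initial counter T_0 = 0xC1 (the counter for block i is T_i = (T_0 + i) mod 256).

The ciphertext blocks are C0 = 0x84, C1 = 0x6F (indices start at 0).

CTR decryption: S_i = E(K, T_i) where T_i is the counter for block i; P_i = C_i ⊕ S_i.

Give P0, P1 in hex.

P0 = 0x5C, P1 = 0xB6

P0: T = 0xC1, S = E(K, T) = 0xD8; 0x84 ⊕ 0xD8 = 0x5C.
P1: T = 0xC2, S = E(K, T) = 0xD9; 0x6F ⊕ 0xD9 = 0xB6.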